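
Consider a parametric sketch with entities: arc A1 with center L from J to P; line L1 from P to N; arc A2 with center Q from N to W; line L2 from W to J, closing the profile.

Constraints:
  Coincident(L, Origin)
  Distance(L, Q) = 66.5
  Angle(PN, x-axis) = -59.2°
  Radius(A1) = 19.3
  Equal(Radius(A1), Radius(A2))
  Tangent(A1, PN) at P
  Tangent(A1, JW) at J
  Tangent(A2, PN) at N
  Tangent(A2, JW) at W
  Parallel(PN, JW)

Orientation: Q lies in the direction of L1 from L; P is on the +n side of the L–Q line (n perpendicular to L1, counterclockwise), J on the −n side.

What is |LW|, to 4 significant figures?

69.24

The slot axis is L1's direction at -59.2°, so u = (cos -59.2°, sin -59.2°) = (0.5120, -0.8590) and n = (−sin -59.2°, cos -59.2°) = (0.8590, 0.5120). L is at the origin and Q lies 66.5 along u from L, so Q = 66.5·u = (34.05, -57.12). Tangency of A1 to both parallel lines with radius 19.3 puts P and J at L ± 19.3·n: P = (16.58, 9.882), J = (-16.58, -9.882). Equal radii place N and W the same way about Q: N = Q + 19.3·n = (50.63, -47.24), W = Q − 19.3·n = (17.47, -67.00). Then |LW| = |W − L| = 69.24.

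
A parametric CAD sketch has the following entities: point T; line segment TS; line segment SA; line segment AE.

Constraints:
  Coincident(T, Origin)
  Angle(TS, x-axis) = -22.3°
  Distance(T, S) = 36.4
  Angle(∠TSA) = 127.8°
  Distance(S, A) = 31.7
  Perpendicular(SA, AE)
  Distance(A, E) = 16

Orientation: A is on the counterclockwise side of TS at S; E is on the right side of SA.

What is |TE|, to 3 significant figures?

70.1

T is at the origin; TS runs at -22.3° with length 36.4, so S = 36.4·(cos -22.3°, sin -22.3°) = (33.7, -13.8). ∠TSA = 127.8°, so SA runs at -22.3° + (180° − 127.8°) = 29.9° from the x-axis; with |SA| = 31.7, A = S + 31.7·(cos 29.9°, sin 29.9°) = (61.2, 1.99). SA ⟂ AE; with |AE| = 16.0 on the right of SA, E = A + 16.0·(0.498, -0.867) = (69.1, -11.9). Then |TE| = |E − T| = 70.1.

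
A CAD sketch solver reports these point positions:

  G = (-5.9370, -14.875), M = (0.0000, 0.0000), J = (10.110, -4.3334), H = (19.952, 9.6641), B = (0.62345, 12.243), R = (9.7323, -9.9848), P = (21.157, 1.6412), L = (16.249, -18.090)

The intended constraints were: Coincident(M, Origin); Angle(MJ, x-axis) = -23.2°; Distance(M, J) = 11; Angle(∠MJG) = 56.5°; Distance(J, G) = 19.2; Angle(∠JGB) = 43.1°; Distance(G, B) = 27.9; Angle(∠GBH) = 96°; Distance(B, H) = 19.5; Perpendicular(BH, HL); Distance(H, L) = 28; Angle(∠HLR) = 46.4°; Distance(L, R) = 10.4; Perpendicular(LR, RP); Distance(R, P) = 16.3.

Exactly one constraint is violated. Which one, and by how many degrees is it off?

Perpendicular(LR, RP) — off by 6.70°.

M = (0.00, 0.00) ✓; MJ at -23.20° ✓; |MJ| = 11.00 ✓; ∠MJG = 56.50° ✓; |JG| = 19.20 ✓; ∠JGB = 43.10° ✓; |GB| = 27.90 ✓; ∠GBH = 96.00° ✓; |BH| = 19.50 ✓; ∠(BH, HL) = 90.00° ✓; |HL| = 28.00 ✓; ∠HLR = 46.40° ✓; |LR| = 10.40 ✓; ∠(LR, RP) = 83.30° ✗; |RP| = 16.30 ✓.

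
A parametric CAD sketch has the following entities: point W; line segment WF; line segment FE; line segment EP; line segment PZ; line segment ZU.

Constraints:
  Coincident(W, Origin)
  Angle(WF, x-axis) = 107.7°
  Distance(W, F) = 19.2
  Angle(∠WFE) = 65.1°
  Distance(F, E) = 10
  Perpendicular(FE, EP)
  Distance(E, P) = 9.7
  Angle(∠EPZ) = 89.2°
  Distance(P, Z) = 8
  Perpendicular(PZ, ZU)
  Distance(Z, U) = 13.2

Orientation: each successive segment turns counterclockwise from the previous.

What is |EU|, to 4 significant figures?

8.609

W is at the origin; WF runs at 107.7° with length 19.2, so F = (-5.837, 18.29). ∠WFE = 65.1° gives FE at -137.4° from the x-axis; with |FE| = 10.0, E = (-13.20, 11.52). FE is perpendicular to EP, so EP runs at -47.40°; with |EP| = 9.7, P = (-6.633, 4.382). ∠EPZ = 89.2° gives PZ at 43.40° from the x-axis; with |PZ| = 8.0, Z = (-0.8201, 9.879). The perpendicularity gives ZU at right angles to PZ, so ZU runs at 133.4°; with |ZU| = 13.2, U = (-9.890, 19.47). Then |EU| = |U − E| = 8.609.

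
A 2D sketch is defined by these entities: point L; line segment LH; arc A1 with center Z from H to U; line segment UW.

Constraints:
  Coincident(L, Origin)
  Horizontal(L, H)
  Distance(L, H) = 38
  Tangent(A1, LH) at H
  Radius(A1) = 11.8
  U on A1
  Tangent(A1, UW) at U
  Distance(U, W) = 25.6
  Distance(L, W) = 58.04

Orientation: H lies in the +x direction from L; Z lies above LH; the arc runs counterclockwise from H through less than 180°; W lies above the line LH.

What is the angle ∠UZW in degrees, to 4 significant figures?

65.25°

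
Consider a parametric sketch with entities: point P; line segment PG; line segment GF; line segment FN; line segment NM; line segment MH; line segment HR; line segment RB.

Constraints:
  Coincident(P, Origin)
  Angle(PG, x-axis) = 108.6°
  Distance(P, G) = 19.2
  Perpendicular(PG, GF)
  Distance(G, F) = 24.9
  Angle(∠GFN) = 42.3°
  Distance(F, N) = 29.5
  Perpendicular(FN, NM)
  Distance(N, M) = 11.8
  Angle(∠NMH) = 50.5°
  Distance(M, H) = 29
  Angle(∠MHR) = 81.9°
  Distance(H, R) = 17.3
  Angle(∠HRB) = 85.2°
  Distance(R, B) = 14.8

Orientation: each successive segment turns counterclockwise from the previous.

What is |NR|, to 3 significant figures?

20.7

P is at the origin; PG runs at 108.6° with length 19.2, so G = (-6.12, 18.2). PG ⟂ GF, so GF runs at -161°; with |GF| = 24.9, F = (-29.7, 10.3). ∠GFN = 42.3° gives FN at -23.7° from the x-axis; with |FN| = 29.5, N = (-2.71, -1.60). The perpendicularity gives NM at right angles to FN, so NM runs at 66.3°; with |NM| = 11.8, M = (2.03, 9.20). ∠NMH = 50.5° gives MH at -164° from the x-axis; with |MH| = 29.0, H = (-25.9, 1.31). ∠MHR = 81.9° gives HR at -66.1° from the x-axis; with |HR| = 17.3, R = (-18.9, -14.5). Then |NR| = |R − N| = 20.7.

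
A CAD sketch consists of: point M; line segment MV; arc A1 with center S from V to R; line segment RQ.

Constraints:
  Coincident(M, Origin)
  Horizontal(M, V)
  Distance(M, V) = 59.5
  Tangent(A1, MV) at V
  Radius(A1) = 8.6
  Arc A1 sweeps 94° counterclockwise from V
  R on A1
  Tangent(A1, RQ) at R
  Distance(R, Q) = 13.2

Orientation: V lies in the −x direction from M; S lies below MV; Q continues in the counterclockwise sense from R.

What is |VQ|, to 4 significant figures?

23.64

M is at the origin; MV is horizontal with |MV| = 59.5 and V on the −x side, so V = (-59.50, 0.000). Since A1 is tangent to MV there, SV ⟂ MV, so S = V + (0, -8.6) = (-59.50, -8.600). On A1, V sits at bearing 90° from S; a 94° counterclockwise sweep puts R at bearing 184°, so R = S + 8.6·(cos 184°, sin 184°) = (-68.08, -9.200). A1 meets RQ tangentially, so SR is at right angles to RQ, so RQ runs along (−sin 184°, cos 184°); with |RQ| = 13.2, Q = (-67.16, -22.37). Then |VQ| = |Q − V| = 23.64.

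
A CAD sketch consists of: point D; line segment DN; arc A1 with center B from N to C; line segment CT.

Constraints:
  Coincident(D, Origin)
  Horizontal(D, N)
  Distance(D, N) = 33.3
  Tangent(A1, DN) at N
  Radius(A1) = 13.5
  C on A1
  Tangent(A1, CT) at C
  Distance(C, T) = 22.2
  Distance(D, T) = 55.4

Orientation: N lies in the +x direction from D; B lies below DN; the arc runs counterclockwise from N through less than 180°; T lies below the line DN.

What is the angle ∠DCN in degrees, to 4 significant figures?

68.14°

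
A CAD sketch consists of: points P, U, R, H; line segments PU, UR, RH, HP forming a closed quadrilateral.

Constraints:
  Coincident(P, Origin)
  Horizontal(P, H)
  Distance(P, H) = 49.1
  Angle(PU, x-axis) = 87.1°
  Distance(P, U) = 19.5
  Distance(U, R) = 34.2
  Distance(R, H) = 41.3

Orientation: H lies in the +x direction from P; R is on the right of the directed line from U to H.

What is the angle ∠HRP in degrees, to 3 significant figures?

108°

P is at the origin; PH is horizontal with |PH| = 49.1 and H in +x, so H = (49.1, 0). PU runs at 87.1° with |PU| = 19.5, so U = (0.987, 19.5). R is determined by |UR| = 34.2 and |RH| = 41.3 together: it lies at the intersection of circle(U, 34.2) and circle(H, 41.3). With |UH| = 51.9, the foot of the radical line on UH is 20.8 from U and the perpendicular offset is √(34.2² − 20.8²) = 27.2. Taking the right-of-UH solution: R = (10.1, -13.5).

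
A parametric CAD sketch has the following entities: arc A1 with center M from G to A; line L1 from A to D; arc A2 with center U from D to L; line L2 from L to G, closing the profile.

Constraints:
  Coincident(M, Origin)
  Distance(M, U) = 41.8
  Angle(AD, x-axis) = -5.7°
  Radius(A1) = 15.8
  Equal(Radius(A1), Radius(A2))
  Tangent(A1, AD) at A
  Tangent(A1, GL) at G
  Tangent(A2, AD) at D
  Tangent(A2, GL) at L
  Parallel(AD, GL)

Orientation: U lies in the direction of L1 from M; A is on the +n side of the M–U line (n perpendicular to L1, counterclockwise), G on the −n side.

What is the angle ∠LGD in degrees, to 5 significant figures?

37.089°

The slot axis is L1's direction at -5.7°, so u = (cos -5.7°, sin -5.7°) = (0.99506, -0.099320) and n = (−sin -5.7°, cos -5.7°) = (0.099320, 0.99506). M is at the origin and U lies 41.8 along u from M, so U = 41.8·u = (41.593, -4.1516). Tangency of A1 to both parallel lines with radius 15.8 puts A and G at M ± 15.8·n: A = (1.5693, 15.722), G = (-1.5693, -15.722). Equal radii place D and L the same way about U: D = U + 15.8·n = (43.163, 11.570), L = U − 15.8·n = (40.024, -19.873). Then cos ∠LGD = GL·GD / (|GL||GD|), giving 37.089°.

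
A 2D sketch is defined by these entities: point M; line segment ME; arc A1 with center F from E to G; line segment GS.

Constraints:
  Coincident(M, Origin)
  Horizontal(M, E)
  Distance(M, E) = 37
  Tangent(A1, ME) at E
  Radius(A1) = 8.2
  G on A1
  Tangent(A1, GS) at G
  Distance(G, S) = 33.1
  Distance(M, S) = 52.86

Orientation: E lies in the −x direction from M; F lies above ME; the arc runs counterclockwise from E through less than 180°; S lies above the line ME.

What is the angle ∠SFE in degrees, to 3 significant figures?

172°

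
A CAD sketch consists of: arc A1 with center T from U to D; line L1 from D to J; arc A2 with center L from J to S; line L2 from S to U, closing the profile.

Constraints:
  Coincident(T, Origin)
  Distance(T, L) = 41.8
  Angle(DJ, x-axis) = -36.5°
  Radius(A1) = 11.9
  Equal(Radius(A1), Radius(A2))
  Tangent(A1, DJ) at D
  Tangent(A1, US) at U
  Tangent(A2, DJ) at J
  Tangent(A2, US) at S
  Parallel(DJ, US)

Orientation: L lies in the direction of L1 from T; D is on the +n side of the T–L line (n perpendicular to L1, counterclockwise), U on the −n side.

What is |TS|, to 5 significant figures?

43.461

Tangency of A1 to both parallel lines with radius 11.9 puts D and U at T ± 11.9·n: D = (7.0784, 9.5659), U = (-7.0784, -9.5659). Equal radii place J and S the same way about L: J = L + 11.9·n = (40.680, -15.298), S = L − 11.9·n = (26.523, -34.429). Then |TS| = |S − T| = 43.461.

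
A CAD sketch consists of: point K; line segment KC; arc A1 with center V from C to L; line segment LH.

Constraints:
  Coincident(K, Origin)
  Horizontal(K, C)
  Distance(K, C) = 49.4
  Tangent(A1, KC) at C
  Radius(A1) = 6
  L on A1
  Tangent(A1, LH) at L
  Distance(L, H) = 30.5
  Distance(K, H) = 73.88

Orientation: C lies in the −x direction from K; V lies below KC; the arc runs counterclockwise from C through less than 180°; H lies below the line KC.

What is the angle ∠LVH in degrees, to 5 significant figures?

78.871°

K is at the origin; K and C share the same y with |KC| = 49.4 and C on the −x side, so C = (-49.400, 0.0000). A1 meets KC tangentially, so VC is at right angles to KC, so V = C + (0, -6) = (-49.400, -6.0000). Since VL ⟂ LH (tangency), |VH| = √(6.0² + 30.5²) = 31.085 regardless of where L sits on A1. So H lies on both circle(K, 73.88) and circle(V, 31.085); the below-KC intersection is H = (-66.661, -31.851). L is the foot of the tangent from H: L = (-54.939, -3.6940).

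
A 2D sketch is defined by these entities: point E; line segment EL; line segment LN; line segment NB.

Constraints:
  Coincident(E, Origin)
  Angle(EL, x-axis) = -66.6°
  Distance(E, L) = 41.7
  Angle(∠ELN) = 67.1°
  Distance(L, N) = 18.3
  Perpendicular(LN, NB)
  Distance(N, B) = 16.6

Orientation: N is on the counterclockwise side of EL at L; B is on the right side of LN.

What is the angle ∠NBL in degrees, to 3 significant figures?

47.8°

E is at the origin; EL runs at -66.6° with length 41.7, so L = 41.7·(cos -66.6°, sin -66.6°) = (16.6, -38.3). ∠ELN = 67.1°, so LN runs at -66.6° + (180° − 67.1°) = 46.3° from the x-axis; with |LN| = 18.3, N = L + 18.3·(cos 46.3°, sin 46.3°) = (29.2, -25.0). LN ⟂ NB; with |NB| = 16.6 on the right of LN, B = N + 16.6·(0.723, -0.691) = (41.2, -36.5). Then cos ∠NBL = BN·BL / (|BN||BL|), giving 47.8°.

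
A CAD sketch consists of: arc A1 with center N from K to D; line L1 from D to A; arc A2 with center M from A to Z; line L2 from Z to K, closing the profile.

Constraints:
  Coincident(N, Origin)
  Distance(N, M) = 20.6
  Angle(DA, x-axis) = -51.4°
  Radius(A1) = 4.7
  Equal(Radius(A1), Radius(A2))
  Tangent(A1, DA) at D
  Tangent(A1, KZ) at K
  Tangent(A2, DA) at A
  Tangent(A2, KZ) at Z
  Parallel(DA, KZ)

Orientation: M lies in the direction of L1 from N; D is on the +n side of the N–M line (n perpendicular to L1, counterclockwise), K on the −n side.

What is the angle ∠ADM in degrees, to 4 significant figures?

12.85°

Tangency of A1 to both parallel lines with radius 4.7 puts D and K at N ± 4.7·n: D = (3.673, 2.932), K = (-3.673, -2.932). Equal radii place A and Z the same way about M: A = M + 4.7·n = (16.53, -13.17), Z = M − 4.7·n = (9.179, -19.03). Then cos ∠ADM = DA·DM / (|DA||DM|), giving 12.85°.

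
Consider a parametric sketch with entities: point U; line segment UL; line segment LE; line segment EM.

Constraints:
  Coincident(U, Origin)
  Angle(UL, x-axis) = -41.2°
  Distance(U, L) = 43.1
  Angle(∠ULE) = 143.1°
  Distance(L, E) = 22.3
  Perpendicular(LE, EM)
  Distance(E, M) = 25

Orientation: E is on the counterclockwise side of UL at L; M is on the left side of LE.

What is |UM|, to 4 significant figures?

56.77

∠ULE = 143.1°, so LE runs at -41.2° + (180° − 143.1°) = -4.300° from the x-axis; with |LE| = 22.3, E = L + 22.3·(cos -4.300°, sin -4.300°) = (54.67, -30.06). LE is perpendicular to EM; with |EM| = 25.0 on the left of LE, M = E + 25.0·(0.07498, 0.9972) = (56.54, -5.132). Then |UM| = |M − U| = 56.77.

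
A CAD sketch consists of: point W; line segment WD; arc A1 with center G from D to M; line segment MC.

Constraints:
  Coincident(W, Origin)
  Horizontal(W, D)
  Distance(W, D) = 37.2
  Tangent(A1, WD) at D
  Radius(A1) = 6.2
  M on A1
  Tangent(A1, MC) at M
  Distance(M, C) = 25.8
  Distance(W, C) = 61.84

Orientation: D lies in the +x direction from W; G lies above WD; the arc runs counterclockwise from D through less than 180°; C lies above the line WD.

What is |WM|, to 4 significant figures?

42.36

Checks: W = (0.00, 0.00) ✓; |GM| = 6.200 ✓; ∠(GM, MC) = 90.00° ✓; |MC| = 25.80 ✓; |WC| = 61.84 ✓.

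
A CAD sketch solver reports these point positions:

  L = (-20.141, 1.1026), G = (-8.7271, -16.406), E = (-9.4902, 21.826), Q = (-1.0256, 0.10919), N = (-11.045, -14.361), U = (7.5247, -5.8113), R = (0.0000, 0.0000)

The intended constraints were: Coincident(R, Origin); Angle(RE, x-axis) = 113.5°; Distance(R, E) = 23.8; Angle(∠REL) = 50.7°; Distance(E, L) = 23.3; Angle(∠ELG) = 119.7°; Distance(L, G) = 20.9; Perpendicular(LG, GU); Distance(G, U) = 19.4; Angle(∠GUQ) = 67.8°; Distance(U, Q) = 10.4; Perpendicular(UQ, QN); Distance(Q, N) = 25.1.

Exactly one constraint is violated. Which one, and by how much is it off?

Distance(Q, N) = 25.1 — off by 7.50.

R = (0.00, 0.00) ✓; RE at 113.5° ✓; |RE| = 23.80 ✓; ∠REL = 50.70° ✓; |EL| = 23.30 ✓; ∠ELG = 119.7° ✓; |LG| = 20.90 ✓; ∠(LG, GU) = 90.00° ✓; |GU| = 19.40 ✓; ∠GUQ = 67.80° ✓; |UQ| = 10.40 ✓; ∠(UQ, QN) = 90.00° ✓; |QN| = 17.60 ✗.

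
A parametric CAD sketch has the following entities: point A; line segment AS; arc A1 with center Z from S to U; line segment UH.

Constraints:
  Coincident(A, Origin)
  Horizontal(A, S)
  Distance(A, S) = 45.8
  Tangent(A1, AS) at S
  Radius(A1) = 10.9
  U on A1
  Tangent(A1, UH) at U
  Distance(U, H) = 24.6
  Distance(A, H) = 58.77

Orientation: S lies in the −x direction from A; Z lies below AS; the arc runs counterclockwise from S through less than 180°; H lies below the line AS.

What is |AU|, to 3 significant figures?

57.8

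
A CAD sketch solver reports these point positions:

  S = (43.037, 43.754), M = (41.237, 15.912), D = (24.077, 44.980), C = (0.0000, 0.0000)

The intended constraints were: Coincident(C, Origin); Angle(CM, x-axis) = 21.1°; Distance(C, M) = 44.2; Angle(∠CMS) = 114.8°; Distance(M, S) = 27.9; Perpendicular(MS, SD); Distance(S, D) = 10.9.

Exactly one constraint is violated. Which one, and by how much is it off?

Distance(S, D) = 10.9 — off by 8.10.

C = (0.00, 0.00) ✓; CM at 21.10° ✓; |CM| = 44.20 ✓; ∠CMS = 114.8° ✓; |MS| = 27.90 ✓; ∠(MS, SD) = 90.00° ✓; |SD| = 19.00 ✗.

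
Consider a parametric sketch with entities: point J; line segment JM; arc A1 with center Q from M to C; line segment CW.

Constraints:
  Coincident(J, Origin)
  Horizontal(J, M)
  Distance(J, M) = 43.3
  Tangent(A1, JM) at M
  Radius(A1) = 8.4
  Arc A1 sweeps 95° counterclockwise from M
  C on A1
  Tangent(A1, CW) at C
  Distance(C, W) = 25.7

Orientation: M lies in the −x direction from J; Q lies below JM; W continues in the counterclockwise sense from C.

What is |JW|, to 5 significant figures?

60.412

J is at the origin; J and M share the same y with |JM| = 43.3 and M on the −x side, so M = (-43.300, 0.0000). Tangency of A1 to JM means the radius QM is perpendicular to JM, so Q = M + (0, -8.4) = (-43.300, -8.4000). On A1, M sits at bearing 90° from Q; a 95° counterclockwise sweep puts C at bearing 185°, so C = Q + 8.4·(cos 185°, sin 185°) = (-51.668, -9.1321). Tangency of A1 to CW means the radius QC is perpendicular to CW, so CW runs along (−sin 185°, cos 185°); with |CW| = 25.7, W = (-49.428, -34.734). Then |JW| = |W − J| = 60.412.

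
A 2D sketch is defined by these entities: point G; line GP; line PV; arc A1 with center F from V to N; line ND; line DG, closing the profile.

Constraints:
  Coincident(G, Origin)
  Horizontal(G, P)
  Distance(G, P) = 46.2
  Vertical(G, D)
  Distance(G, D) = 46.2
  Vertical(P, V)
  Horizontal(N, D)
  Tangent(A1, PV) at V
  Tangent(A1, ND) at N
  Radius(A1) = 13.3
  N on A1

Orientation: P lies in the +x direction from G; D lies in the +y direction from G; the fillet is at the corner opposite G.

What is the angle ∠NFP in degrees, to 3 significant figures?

158°

G is at the origin; G and P share the same y with |GP| = 46.2 and P on the +x side, so P = (46.2, 0.00). G and D share the same x with |GD| = 46.2 and D on the +y side, so D = (0.00, 46.2). The virtual corner opposite G is at (46.2, 46.2). Since A1 is tangent to PV there, FV ⟂ PV and since A1 is tangent to ND there, FN ⟂ ND, with radius 13.3, so the center F sits 13.3 in from both sides at F = (32.9, 32.9). That places the tangent points at V = (46.2, 32.9) on PV and N = (32.9, 46.2) on ND. Then cos ∠NFP = FN·FP / (|FN||FP|), giving 158°.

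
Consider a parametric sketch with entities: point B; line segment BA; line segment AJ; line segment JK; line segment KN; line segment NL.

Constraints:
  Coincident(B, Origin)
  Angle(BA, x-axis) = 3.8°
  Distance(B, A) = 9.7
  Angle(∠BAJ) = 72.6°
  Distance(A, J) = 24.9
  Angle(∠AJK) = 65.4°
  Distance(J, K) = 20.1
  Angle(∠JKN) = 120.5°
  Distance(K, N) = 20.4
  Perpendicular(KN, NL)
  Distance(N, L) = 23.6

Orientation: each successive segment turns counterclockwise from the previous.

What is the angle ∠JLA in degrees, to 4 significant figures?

20.94°

B is at the origin; BA runs at 3.8° with length 9.7, so A = (9.679, 0.6429). ∠BAJ = 72.6° gives AJ at 111.2° from the x-axis; with |AJ| = 24.9, J = (0.6742, 23.86). ∠AJK = 65.4° gives JK at -134.2° from the x-axis; with |JK| = 20.1, K = (-13.34, 9.448). ∠JKN = 120.5° gives KN at -74.70° from the x-axis; with |KN| = 20.4, N = (-7.956, -10.23). The perpendicularity gives NL at right angles to KN, so NL runs at 15.30°; with |NL| = 23.6, L = (14.81, -4.002). Then cos ∠JLA = LJ·LA / (|LJ||LA|), giving 20.94°.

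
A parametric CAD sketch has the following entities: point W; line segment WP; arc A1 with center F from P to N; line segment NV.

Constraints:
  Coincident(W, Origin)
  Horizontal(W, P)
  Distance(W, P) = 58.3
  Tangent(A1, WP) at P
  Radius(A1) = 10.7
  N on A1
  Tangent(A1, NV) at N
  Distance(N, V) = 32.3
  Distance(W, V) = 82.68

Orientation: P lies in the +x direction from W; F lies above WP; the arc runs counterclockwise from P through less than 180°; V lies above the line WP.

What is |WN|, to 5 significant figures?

69.699

Checks: |FN| = 10.70 ✓; ∠(FN, NV) = 90.00° ✓; |NV| = 32.30 ✓; |WV| = 82.68 ✓.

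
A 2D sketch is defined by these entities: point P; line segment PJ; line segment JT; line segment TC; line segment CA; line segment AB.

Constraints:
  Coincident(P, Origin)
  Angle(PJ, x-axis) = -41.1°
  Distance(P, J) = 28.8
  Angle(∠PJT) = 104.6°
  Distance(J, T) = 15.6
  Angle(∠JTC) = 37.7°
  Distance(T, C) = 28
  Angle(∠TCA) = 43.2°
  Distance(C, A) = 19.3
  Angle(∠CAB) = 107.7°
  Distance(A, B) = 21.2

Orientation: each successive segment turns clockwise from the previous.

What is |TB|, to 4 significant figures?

5.433

P is at the origin; PJ runs at -41.1° with length 28.8, so J = (21.70, -18.93). ∠PJT = 104.6° gives JT at -116.5° from the x-axis; with |JT| = 15.6, T = (14.74, -32.89). ∠JTC = 37.7° gives TC at 101.2° from the x-axis; with |TC| = 28.0, C = (9.303, -5.427). ∠TCA = 43.2° gives CA at -35.60° from the x-axis; with |CA| = 19.3, A = (25.00, -16.66). ∠CAB = 107.7° gives AB at -107.9° from the x-axis; with |AB| = 21.2, B = (18.48, -36.84). Then |TB| = |B − T| = 5.433.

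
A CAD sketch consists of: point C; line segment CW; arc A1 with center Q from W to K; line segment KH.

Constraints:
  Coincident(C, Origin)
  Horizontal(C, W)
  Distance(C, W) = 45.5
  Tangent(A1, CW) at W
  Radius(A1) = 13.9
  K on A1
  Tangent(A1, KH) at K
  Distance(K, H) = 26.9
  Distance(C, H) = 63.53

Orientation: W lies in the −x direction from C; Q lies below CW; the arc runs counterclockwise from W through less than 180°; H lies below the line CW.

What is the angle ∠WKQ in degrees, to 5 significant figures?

31.483°

Checks: C.y = 0.00, W.y = 0.00 ✓; |QK| = 13.90 ✓; ∠(QK, KH) = 90.00° ✓; |KH| = 26.90 ✓; |CH| = 63.53 ✓.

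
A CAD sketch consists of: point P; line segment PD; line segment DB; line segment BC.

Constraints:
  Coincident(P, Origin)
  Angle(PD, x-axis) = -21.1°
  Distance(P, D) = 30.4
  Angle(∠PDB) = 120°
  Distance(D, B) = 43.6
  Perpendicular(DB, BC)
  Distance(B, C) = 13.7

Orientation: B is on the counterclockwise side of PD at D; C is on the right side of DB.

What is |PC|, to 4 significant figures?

71.13

∠PDB = 120.0°, so DB runs at -21.1° + (180° − 120.0°) = 38.90° from the x-axis; with |DB| = 43.6, B = D + 43.6·(cos 38.90°, sin 38.90°) = (62.29, 16.44). The perpendicularity gives BC at right angles to DB; with |BC| = 13.7 on the right of DB, C = B + 13.7·(0.6280, -0.7782) = (70.90, 5.773). Then |PC| = |C − P| = 71.13.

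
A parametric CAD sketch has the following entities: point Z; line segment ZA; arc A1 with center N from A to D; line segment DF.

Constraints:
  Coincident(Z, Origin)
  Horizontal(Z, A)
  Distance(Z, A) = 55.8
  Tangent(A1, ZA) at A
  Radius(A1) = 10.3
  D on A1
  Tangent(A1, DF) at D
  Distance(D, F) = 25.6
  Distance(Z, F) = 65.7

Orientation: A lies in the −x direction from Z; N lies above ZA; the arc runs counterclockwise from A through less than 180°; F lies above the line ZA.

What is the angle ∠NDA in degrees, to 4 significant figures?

36.20°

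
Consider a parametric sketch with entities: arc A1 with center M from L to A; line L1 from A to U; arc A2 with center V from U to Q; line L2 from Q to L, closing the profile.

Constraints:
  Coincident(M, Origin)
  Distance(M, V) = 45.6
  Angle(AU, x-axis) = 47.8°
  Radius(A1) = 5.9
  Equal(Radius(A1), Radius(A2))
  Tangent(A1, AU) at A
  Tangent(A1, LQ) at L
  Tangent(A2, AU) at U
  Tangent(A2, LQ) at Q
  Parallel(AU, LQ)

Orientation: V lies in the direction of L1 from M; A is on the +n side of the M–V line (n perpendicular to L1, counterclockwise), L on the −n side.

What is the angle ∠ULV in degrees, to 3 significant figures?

7.14°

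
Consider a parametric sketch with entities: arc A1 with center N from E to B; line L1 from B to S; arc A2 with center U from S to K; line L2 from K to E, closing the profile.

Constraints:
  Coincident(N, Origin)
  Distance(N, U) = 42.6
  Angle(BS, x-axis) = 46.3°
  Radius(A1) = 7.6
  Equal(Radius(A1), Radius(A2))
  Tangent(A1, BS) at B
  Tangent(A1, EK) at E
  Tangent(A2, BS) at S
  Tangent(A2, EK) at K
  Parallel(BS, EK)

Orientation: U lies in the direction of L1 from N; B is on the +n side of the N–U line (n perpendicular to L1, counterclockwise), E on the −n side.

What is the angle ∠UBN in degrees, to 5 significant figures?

79.885°

N is at the origin and U lies 42.6 along u from N, so U = 42.6·u = (29.432, 30.798). Tangency of A1 to both parallel lines with radius 7.6 puts B and E at N ± 7.6·n: B = (-5.4946, 5.2507), E = (5.4946, -5.2507). Then cos ∠UBN = BU·BN / (|BU||BN|), giving 79.885°.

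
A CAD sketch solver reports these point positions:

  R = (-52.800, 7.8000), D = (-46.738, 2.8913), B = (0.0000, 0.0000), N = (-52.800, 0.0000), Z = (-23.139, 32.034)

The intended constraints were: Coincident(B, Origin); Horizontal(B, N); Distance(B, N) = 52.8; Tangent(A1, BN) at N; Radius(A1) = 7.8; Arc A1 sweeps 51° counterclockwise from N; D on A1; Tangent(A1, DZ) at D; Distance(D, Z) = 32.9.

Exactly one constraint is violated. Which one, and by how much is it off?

Distance(D, Z) = 32.9 — off by 4.60.

B = (0.00, 0.00) ✓; B.y = 0.00, N.y = 0.00 ✓; |BN| = 52.80 ✓; ∠(RN, NB) = 90.00° ✓; |RN| = 7.800 ✓; bearing(R→D) − bearing(R→N) = 51.00° ✓; |RD| = 7.800 ✓; ∠(RD, DZ) = 90.00° ✓; |DZ| = 37.50 ✗.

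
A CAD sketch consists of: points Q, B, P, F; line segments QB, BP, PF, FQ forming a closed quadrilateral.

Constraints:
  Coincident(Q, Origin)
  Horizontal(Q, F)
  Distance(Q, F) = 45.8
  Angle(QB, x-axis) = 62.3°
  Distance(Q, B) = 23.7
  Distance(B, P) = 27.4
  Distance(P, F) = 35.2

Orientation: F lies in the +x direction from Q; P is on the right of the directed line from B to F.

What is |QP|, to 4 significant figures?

12.90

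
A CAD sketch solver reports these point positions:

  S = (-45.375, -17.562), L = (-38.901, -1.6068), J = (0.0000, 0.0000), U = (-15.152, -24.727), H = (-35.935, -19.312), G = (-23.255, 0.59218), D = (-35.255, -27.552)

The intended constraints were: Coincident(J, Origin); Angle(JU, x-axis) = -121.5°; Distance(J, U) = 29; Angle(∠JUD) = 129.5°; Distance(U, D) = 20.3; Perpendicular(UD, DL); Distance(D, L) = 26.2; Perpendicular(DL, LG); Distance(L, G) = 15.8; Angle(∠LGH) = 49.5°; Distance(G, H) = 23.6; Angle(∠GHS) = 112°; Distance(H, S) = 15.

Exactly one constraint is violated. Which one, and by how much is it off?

Distance(H, S) = 15 — off by 5.40.

J = (0.00, 0.00) ✓; JU at -121.5° ✓; |JU| = 29.00 ✓; ∠JUD = 129.5° ✓; |UD| = 20.30 ✓; ∠(UD, DL) = 90.00° ✓; |DL| = 26.20 ✓; ∠(DL, LG) = 90.00° ✓; |LG| = 15.80 ✓; ∠LGH = 49.50° ✓; |GH| = 23.60 ✓; ∠GHS = 112.0° ✓; |HS| = 9.601 ✗.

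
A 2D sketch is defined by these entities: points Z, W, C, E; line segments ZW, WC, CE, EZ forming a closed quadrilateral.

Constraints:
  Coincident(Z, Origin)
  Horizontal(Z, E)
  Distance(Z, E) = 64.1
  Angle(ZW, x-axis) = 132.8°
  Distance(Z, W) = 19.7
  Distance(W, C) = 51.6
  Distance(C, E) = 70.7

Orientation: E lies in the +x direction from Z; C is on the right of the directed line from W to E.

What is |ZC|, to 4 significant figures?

34.74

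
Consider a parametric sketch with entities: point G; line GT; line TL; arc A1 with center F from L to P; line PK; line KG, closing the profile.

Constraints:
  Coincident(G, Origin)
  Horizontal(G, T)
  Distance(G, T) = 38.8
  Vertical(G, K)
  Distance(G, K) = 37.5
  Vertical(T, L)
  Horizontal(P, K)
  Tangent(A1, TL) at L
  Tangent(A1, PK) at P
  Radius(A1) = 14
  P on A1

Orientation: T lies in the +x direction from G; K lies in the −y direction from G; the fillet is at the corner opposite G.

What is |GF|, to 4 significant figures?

34.17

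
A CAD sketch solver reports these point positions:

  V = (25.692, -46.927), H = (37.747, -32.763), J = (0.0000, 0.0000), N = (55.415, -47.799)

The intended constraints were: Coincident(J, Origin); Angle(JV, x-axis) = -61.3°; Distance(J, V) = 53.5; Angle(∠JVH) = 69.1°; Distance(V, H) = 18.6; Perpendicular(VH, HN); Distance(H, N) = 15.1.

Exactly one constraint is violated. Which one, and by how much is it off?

Distance(H, N) = 15.1 — off by 8.10.

J = (0.00, 0.00) ✓; JV at -61.30° ✓; |JV| = 53.50 ✓; ∠JVH = 69.10° ✓; |VH| = 18.60 ✓; ∠(VH, HN) = 90.00° ✓; |HN| = 23.20 ✗.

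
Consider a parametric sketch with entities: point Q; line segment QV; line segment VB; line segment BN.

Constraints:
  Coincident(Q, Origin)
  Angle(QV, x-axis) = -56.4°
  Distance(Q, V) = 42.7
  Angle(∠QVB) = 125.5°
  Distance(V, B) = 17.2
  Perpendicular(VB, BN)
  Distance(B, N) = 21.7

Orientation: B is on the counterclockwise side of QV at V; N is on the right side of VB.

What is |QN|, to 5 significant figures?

70.368

Q is at the origin; QV runs at -56.4° with length 42.7, so V = 42.7·(cos -56.4°, sin -56.4°) = (23.630, -35.566). ∠QVB = 125.5°, so VB runs at -56.4° + (180° − 125.5°) = -1.9000° from the x-axis; with |VB| = 17.2, B = V + 17.2·(cos -1.9000°, sin -1.9000°) = (40.820, -36.136). VB ⟂ BN; with |BN| = 21.7 on the right of VB, N = B + 21.7·(-0.033155, -0.99945) = (40.101, -57.824). Then |QN| = |N − Q| = 70.368.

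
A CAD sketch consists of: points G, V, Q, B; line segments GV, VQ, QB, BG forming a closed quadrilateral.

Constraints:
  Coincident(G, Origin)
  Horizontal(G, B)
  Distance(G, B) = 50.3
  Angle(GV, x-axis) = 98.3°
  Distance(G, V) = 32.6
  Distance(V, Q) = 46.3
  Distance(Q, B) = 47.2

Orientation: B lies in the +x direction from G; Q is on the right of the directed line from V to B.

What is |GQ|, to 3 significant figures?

13.9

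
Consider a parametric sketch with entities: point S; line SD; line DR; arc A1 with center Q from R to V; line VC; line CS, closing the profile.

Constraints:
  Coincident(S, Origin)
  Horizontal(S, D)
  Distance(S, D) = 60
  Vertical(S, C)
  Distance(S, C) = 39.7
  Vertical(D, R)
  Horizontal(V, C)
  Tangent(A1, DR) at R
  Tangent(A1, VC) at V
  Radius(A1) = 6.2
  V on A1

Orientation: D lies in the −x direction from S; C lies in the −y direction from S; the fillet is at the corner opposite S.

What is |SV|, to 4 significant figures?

66.86

S is at the origin; SD is horizontal with |SD| = 60.0 and D on the −x side, so D = (-60.00, 0.000). S and C share the same x with |SC| = 39.7 and C on the −y side, so C = (0.000, -39.70). The virtual corner opposite S is at (-60.00, -39.70). Tangency of A1 to DR means the radius QR is perpendicular to DR and since A1 is tangent to VC there, QV ⟂ VC, with radius 6.2, so the center Q sits 6.2 in from both sides at Q = (-53.80, -33.50). That places the tangent points at R = (-60.00, -33.50) on DR and V = (-53.80, -39.70) on VC. Then |SV| = |V − S| = 66.86.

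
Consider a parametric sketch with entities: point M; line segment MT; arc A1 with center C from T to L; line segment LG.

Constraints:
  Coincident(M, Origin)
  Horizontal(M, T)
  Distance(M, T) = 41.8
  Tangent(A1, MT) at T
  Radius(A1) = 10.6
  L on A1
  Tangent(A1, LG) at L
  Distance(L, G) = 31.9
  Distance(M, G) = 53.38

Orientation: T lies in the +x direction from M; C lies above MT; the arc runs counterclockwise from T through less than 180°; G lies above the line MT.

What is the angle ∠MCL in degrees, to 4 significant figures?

158.8°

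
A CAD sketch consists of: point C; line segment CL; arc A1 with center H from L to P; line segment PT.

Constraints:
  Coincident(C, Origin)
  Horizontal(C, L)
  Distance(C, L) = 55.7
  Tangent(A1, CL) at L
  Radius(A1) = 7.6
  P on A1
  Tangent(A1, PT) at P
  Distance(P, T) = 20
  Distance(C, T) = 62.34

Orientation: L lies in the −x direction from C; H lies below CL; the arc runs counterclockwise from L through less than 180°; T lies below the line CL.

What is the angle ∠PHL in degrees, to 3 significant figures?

112°

Checks: ∠(HL, LC) = 90.00° ✓; |HP| = 7.600 ✓; ∠(HP, PT) = 90.00° ✓; |PT| = 20.00 ✓; |CT| = 62.34 ✓.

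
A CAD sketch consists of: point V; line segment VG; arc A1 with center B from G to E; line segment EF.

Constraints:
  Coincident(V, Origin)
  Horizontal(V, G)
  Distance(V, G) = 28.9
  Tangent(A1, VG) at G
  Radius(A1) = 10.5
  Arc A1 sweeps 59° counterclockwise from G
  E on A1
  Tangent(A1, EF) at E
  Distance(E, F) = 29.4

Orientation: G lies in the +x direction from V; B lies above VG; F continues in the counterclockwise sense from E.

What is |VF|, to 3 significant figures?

61.1

V is at the origin; VG is horizontal with |VG| = 28.9 and G on the +x side, so G = (28.9, 0.00). Tangency of A1 to VG means the radius BG is perpendicular to VG, so B = G + (0, 10.5) = (28.9, 10.5). On A1, G sits at bearing -90° from B; a 59° counterclockwise sweep puts E at bearing -31°, so E = B + 10.5·(cos -31°, sin -31°) = (37.9, 5.09). Tangency of A1 to EF means the radius BE is perpendicular to EF, so EF runs along (−sin -31°, cos -31°); with |EF| = 29.4, F = (53.0, 30.3). Then |VF| = |F − V| = 61.1.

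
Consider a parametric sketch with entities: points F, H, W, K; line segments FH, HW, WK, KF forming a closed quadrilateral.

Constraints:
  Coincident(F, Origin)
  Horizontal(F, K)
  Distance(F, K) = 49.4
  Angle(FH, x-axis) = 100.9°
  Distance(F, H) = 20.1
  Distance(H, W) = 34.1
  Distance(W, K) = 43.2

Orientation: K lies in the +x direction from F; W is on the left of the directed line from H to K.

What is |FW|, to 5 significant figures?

44.661

F is at the origin; FK is horizontal with |FK| = 49.4 and K in +x, so K = (49.4, 0). FH runs at 100.9° with |FH| = 20.1, so H = (-3.8008, 19.737). W is determined by |HW| = 34.1 and |WK| = 43.2 together: it lies at the intersection of circle(H, 34.1) and circle(K, 43.2). With |HK| = 56.744, the foot of the radical line on HK is 22.174 from H and the perpendicular offset is √(34.1² − 22.174²) = 25.906. Taking the left-of-HK solution: W = (25.999, 36.313).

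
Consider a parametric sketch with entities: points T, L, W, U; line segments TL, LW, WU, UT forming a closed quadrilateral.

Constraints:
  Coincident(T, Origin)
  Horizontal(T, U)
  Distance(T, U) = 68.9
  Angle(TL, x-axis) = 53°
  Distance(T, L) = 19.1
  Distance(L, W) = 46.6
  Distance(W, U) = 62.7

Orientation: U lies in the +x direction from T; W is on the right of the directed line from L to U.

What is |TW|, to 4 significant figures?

34.46

Checks: |LW| = 46.60 ✓; |WU| = 62.70 ✓.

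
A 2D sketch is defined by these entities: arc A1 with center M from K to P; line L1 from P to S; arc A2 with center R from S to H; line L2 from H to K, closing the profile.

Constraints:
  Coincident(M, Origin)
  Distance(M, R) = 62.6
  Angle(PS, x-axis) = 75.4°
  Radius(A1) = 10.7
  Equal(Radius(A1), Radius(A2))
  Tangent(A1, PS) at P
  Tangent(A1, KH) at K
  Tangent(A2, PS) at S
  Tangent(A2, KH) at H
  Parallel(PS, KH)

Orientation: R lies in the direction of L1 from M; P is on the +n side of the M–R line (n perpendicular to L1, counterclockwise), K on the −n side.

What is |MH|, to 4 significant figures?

63.51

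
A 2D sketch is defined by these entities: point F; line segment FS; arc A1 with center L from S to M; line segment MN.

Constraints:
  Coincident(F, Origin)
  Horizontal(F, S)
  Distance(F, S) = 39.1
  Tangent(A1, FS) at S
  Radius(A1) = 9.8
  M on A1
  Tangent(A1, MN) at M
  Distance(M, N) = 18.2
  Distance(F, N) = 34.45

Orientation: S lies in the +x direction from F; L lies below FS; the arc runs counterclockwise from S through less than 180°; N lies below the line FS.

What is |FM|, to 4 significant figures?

30.53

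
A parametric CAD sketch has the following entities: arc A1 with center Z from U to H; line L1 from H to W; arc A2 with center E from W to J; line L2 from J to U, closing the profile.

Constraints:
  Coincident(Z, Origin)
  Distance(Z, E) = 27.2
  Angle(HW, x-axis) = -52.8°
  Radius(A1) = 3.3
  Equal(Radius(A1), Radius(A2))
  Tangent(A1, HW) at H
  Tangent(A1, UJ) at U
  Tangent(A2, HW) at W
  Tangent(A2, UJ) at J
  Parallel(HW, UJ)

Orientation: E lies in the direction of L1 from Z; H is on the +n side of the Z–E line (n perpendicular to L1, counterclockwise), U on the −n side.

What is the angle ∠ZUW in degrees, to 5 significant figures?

76.361°

Tangency of A1 to both parallel lines with radius 3.3 puts H and U at Z ± 3.3·n: H = (2.6285, 1.9952), U = (-2.6285, -1.9952). Equal radii place W and J the same way about E: W = E + 3.3·n = (19.074, -19.670), J = E − 3.3·n = (13.817, -23.661). Then cos ∠ZUW = UZ·UW / (|UZ||UW|), giving 76.361°.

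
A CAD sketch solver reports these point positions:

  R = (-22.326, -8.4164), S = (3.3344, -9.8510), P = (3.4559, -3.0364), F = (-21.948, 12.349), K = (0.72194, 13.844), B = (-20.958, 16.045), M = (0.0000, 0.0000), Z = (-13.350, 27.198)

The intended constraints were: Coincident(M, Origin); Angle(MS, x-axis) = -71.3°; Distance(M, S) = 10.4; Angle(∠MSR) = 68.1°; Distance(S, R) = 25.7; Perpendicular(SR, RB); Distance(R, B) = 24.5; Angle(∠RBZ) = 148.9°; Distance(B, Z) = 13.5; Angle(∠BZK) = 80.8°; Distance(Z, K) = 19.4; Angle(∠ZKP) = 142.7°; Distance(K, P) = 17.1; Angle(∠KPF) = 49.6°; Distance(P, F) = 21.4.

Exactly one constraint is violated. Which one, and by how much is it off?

Distance(P, F) = 21.4 — off by 8.30.

M = (0.00, 0.00) ✓; MS at -71.30° ✓; |MS| = 10.40 ✓; ∠MSR = 68.10° ✓; |SR| = 25.70 ✓; ∠(SR, RB) = 90.00° ✓; |RB| = 24.50 ✓; ∠RBZ = 148.9° ✓; |BZ| = 13.50 ✓; ∠BZK = 80.80° ✓; |ZK| = 19.40 ✓; ∠ZKP = 142.7° ✓; |KP| = 17.10 ✓; ∠KPF = 49.60° ✓; |PF| = 29.70 ✗.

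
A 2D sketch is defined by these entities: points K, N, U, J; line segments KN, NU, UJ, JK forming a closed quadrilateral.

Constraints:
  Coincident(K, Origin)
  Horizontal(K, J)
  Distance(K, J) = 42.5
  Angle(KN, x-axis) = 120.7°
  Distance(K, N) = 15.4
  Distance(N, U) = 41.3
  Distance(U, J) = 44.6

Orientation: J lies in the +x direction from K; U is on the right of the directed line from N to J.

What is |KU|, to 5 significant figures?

26.352

K is at the origin; K and J share the same y with |KJ| = 42.5 and J in +x, so J = (42.5, 0). KN runs at 120.7° with |KN| = 15.4, so N = (-7.8624, 13.242). U is determined by |NU| = 41.3 and |UJ| = 44.6 together: it lies at the intersection of circle(N, 41.3) and circle(J, 44.6). With |NJ| = 52.074, the foot of the radical line on NJ is 23.315 from N and the perpendicular offset is √(41.3² − 23.315²) = 34.089. Taking the right-of-NJ solution: U = (6.0180, -25.656).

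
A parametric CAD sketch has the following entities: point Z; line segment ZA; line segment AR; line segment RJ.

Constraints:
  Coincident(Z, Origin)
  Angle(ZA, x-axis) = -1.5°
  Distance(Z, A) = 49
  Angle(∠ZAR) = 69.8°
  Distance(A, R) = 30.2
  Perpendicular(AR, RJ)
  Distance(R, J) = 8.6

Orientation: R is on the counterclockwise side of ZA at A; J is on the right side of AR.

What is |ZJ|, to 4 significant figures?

56.18

Z is at the origin; ZA runs at -1.5° with length 49.0, so A = 49.0·(cos -1.5°, sin -1.5°) = (48.98, -1.283). ∠ZAR = 69.8°, so AR runs at -1.5° + (180° − 69.8°) = 108.7° from the x-axis; with |AR| = 30.2, R = A + 30.2·(cos 108.7°, sin 108.7°) = (39.30, 27.32). AR is perpendicular to RJ; with |RJ| = 8.6 on the right of AR, J = R + 8.6·(0.9472, 0.3206) = (47.45, 30.08). Then |ZJ| = |J − Z| = 56.18.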